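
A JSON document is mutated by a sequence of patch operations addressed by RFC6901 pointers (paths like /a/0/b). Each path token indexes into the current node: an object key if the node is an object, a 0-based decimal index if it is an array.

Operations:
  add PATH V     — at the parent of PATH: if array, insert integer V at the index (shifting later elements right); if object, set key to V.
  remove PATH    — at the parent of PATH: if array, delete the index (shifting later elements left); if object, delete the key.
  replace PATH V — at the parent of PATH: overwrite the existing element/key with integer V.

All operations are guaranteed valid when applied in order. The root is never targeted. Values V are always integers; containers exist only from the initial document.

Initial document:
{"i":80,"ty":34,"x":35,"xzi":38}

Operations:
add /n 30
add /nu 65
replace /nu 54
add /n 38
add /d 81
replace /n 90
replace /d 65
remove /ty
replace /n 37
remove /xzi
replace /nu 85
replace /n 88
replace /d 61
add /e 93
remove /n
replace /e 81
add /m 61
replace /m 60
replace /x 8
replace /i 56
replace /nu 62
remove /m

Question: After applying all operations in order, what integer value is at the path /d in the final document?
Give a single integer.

Answer: 61

Derivation:
After op 1 (add /n 30): {"i":80,"n":30,"ty":34,"x":35,"xzi":38}
After op 2 (add /nu 65): {"i":80,"n":30,"nu":65,"ty":34,"x":35,"xzi":38}
After op 3 (replace /nu 54): {"i":80,"n":30,"nu":54,"ty":34,"x":35,"xzi":38}
After op 4 (add /n 38): {"i":80,"n":38,"nu":54,"ty":34,"x":35,"xzi":38}
After op 5 (add /d 81): {"d":81,"i":80,"n":38,"nu":54,"ty":34,"x":35,"xzi":38}
After op 6 (replace /n 90): {"d":81,"i":80,"n":90,"nu":54,"ty":34,"x":35,"xzi":38}
After op 7 (replace /d 65): {"d":65,"i":80,"n":90,"nu":54,"ty":34,"x":35,"xzi":38}
After op 8 (remove /ty): {"d":65,"i":80,"n":90,"nu":54,"x":35,"xzi":38}
After op 9 (replace /n 37): {"d":65,"i":80,"n":37,"nu":54,"x":35,"xzi":38}
After op 10 (remove /xzi): {"d":65,"i":80,"n":37,"nu":54,"x":35}
After op 11 (replace /nu 85): {"d":65,"i":80,"n":37,"nu":85,"x":35}
After op 12 (replace /n 88): {"d":65,"i":80,"n":88,"nu":85,"x":35}
After op 13 (replace /d 61): {"d":61,"i":80,"n":88,"nu":85,"x":35}
After op 14 (add /e 93): {"d":61,"e":93,"i":80,"n":88,"nu":85,"x":35}
After op 15 (remove /n): {"d":61,"e":93,"i":80,"nu":85,"x":35}
After op 16 (replace /e 81): {"d":61,"e":81,"i":80,"nu":85,"x":35}
After op 17 (add /m 61): {"d":61,"e":81,"i":80,"m":61,"nu":85,"x":35}
After op 18 (replace /m 60): {"d":61,"e":81,"i":80,"m":60,"nu":85,"x":35}
After op 19 (replace /x 8): {"d":61,"e":81,"i":80,"m":60,"nu":85,"x":8}
After op 20 (replace /i 56): {"d":61,"e":81,"i":56,"m":60,"nu":85,"x":8}
After op 21 (replace /nu 62): {"d":61,"e":81,"i":56,"m":60,"nu":62,"x":8}
After op 22 (remove /m): {"d":61,"e":81,"i":56,"nu":62,"x":8}
Value at /d: 61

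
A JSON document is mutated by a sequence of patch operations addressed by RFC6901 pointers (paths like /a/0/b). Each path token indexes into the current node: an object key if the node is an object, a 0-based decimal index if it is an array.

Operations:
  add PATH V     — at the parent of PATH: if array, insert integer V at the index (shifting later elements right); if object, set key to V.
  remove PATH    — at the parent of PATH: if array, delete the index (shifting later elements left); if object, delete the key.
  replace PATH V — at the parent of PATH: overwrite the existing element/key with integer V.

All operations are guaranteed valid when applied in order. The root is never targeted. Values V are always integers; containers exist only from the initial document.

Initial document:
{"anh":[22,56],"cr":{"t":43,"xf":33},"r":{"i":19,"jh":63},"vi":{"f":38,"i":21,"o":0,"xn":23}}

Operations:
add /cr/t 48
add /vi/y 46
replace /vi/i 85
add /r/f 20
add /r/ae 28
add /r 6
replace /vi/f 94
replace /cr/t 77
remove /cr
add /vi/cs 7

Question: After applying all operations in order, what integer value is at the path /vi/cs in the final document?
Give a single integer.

After op 1 (add /cr/t 48): {"anh":[22,56],"cr":{"t":48,"xf":33},"r":{"i":19,"jh":63},"vi":{"f":38,"i":21,"o":0,"xn":23}}
After op 2 (add /vi/y 46): {"anh":[22,56],"cr":{"t":48,"xf":33},"r":{"i":19,"jh":63},"vi":{"f":38,"i":21,"o":0,"xn":23,"y":46}}
After op 3 (replace /vi/i 85): {"anh":[22,56],"cr":{"t":48,"xf":33},"r":{"i":19,"jh":63},"vi":{"f":38,"i":85,"o":0,"xn":23,"y":46}}
After op 4 (add /r/f 20): {"anh":[22,56],"cr":{"t":48,"xf":33},"r":{"f":20,"i":19,"jh":63},"vi":{"f":38,"i":85,"o":0,"xn":23,"y":46}}
After op 5 (add /r/ae 28): {"anh":[22,56],"cr":{"t":48,"xf":33},"r":{"ae":28,"f":20,"i":19,"jh":63},"vi":{"f":38,"i":85,"o":0,"xn":23,"y":46}}
After op 6 (add /r 6): {"anh":[22,56],"cr":{"t":48,"xf":33},"r":6,"vi":{"f":38,"i":85,"o":0,"xn":23,"y":46}}
After op 7 (replace /vi/f 94): {"anh":[22,56],"cr":{"t":48,"xf":33},"r":6,"vi":{"f":94,"i":85,"o":0,"xn":23,"y":46}}
After op 8 (replace /cr/t 77): {"anh":[22,56],"cr":{"t":77,"xf":33},"r":6,"vi":{"f":94,"i":85,"o":0,"xn":23,"y":46}}
After op 9 (remove /cr): {"anh":[22,56],"r":6,"vi":{"f":94,"i":85,"o":0,"xn":23,"y":46}}
After op 10 (add /vi/cs 7): {"anh":[22,56],"r":6,"vi":{"cs":7,"f":94,"i":85,"o":0,"xn":23,"y":46}}
Value at /vi/cs: 7

Answer: 7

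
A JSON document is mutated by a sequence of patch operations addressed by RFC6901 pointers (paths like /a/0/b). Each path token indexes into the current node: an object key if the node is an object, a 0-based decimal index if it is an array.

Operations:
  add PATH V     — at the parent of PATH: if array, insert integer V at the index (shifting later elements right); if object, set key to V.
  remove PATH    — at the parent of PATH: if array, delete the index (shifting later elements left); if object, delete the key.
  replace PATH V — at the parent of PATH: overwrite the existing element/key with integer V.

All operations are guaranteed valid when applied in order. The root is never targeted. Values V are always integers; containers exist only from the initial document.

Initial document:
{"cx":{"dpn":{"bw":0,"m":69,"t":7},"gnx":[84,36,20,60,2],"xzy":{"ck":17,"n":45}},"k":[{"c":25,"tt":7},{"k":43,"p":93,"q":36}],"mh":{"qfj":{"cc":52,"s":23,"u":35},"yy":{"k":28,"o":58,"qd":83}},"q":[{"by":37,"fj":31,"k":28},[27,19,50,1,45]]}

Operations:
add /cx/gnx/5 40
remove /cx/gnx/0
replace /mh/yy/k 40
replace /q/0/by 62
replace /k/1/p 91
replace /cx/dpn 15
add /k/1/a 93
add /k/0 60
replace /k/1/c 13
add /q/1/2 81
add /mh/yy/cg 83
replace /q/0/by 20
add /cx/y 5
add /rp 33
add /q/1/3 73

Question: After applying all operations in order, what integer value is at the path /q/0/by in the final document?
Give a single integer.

Answer: 20

Derivation:
After op 1 (add /cx/gnx/5 40): {"cx":{"dpn":{"bw":0,"m":69,"t":7},"gnx":[84,36,20,60,2,40],"xzy":{"ck":17,"n":45}},"k":[{"c":25,"tt":7},{"k":43,"p":93,"q":36}],"mh":{"qfj":{"cc":52,"s":23,"u":35},"yy":{"k":28,"o":58,"qd":83}},"q":[{"by":37,"fj":31,"k":28},[27,19,50,1,45]]}
After op 2 (remove /cx/gnx/0): {"cx":{"dpn":{"bw":0,"m":69,"t":7},"gnx":[36,20,60,2,40],"xzy":{"ck":17,"n":45}},"k":[{"c":25,"tt":7},{"k":43,"p":93,"q":36}],"mh":{"qfj":{"cc":52,"s":23,"u":35},"yy":{"k":28,"o":58,"qd":83}},"q":[{"by":37,"fj":31,"k":28},[27,19,50,1,45]]}
After op 3 (replace /mh/yy/k 40): {"cx":{"dpn":{"bw":0,"m":69,"t":7},"gnx":[36,20,60,2,40],"xzy":{"ck":17,"n":45}},"k":[{"c":25,"tt":7},{"k":43,"p":93,"q":36}],"mh":{"qfj":{"cc":52,"s":23,"u":35},"yy":{"k":40,"o":58,"qd":83}},"q":[{"by":37,"fj":31,"k":28},[27,19,50,1,45]]}
After op 4 (replace /q/0/by 62): {"cx":{"dpn":{"bw":0,"m":69,"t":7},"gnx":[36,20,60,2,40],"xzy":{"ck":17,"n":45}},"k":[{"c":25,"tt":7},{"k":43,"p":93,"q":36}],"mh":{"qfj":{"cc":52,"s":23,"u":35},"yy":{"k":40,"o":58,"qd":83}},"q":[{"by":62,"fj":31,"k":28},[27,19,50,1,45]]}
After op 5 (replace /k/1/p 91): {"cx":{"dpn":{"bw":0,"m":69,"t":7},"gnx":[36,20,60,2,40],"xzy":{"ck":17,"n":45}},"k":[{"c":25,"tt":7},{"k":43,"p":91,"q":36}],"mh":{"qfj":{"cc":52,"s":23,"u":35},"yy":{"k":40,"o":58,"qd":83}},"q":[{"by":62,"fj":31,"k":28},[27,19,50,1,45]]}
After op 6 (replace /cx/dpn 15): {"cx":{"dpn":15,"gnx":[36,20,60,2,40],"xzy":{"ck":17,"n":45}},"k":[{"c":25,"tt":7},{"k":43,"p":91,"q":36}],"mh":{"qfj":{"cc":52,"s":23,"u":35},"yy":{"k":40,"o":58,"qd":83}},"q":[{"by":62,"fj":31,"k":28},[27,19,50,1,45]]}
After op 7 (add /k/1/a 93): {"cx":{"dpn":15,"gnx":[36,20,60,2,40],"xzy":{"ck":17,"n":45}},"k":[{"c":25,"tt":7},{"a":93,"k":43,"p":91,"q":36}],"mh":{"qfj":{"cc":52,"s":23,"u":35},"yy":{"k":40,"o":58,"qd":83}},"q":[{"by":62,"fj":31,"k":28},[27,19,50,1,45]]}
After op 8 (add /k/0 60): {"cx":{"dpn":15,"gnx":[36,20,60,2,40],"xzy":{"ck":17,"n":45}},"k":[60,{"c":25,"tt":7},{"a":93,"k":43,"p":91,"q":36}],"mh":{"qfj":{"cc":52,"s":23,"u":35},"yy":{"k":40,"o":58,"qd":83}},"q":[{"by":62,"fj":31,"k":28},[27,19,50,1,45]]}
After op 9 (replace /k/1/c 13): {"cx":{"dpn":15,"gnx":[36,20,60,2,40],"xzy":{"ck":17,"n":45}},"k":[60,{"c":13,"tt":7},{"a":93,"k":43,"p":91,"q":36}],"mh":{"qfj":{"cc":52,"s":23,"u":35},"yy":{"k":40,"o":58,"qd":83}},"q":[{"by":62,"fj":31,"k":28},[27,19,50,1,45]]}
After op 10 (add /q/1/2 81): {"cx":{"dpn":15,"gnx":[36,20,60,2,40],"xzy":{"ck":17,"n":45}},"k":[60,{"c":13,"tt":7},{"a":93,"k":43,"p":91,"q":36}],"mh":{"qfj":{"cc":52,"s":23,"u":35},"yy":{"k":40,"o":58,"qd":83}},"q":[{"by":62,"fj":31,"k":28},[27,19,81,50,1,45]]}
After op 11 (add /mh/yy/cg 83): {"cx":{"dpn":15,"gnx":[36,20,60,2,40],"xzy":{"ck":17,"n":45}},"k":[60,{"c":13,"tt":7},{"a":93,"k":43,"p":91,"q":36}],"mh":{"qfj":{"cc":52,"s":23,"u":35},"yy":{"cg":83,"k":40,"o":58,"qd":83}},"q":[{"by":62,"fj":31,"k":28},[27,19,81,50,1,45]]}
After op 12 (replace /q/0/by 20): {"cx":{"dpn":15,"gnx":[36,20,60,2,40],"xzy":{"ck":17,"n":45}},"k":[60,{"c":13,"tt":7},{"a":93,"k":43,"p":91,"q":36}],"mh":{"qfj":{"cc":52,"s":23,"u":35},"yy":{"cg":83,"k":40,"o":58,"qd":83}},"q":[{"by":20,"fj":31,"k":28},[27,19,81,50,1,45]]}
After op 13 (add /cx/y 5): {"cx":{"dpn":15,"gnx":[36,20,60,2,40],"xzy":{"ck":17,"n":45},"y":5},"k":[60,{"c":13,"tt":7},{"a":93,"k":43,"p":91,"q":36}],"mh":{"qfj":{"cc":52,"s":23,"u":35},"yy":{"cg":83,"k":40,"o":58,"qd":83}},"q":[{"by":20,"fj":31,"k":28},[27,19,81,50,1,45]]}
After op 14 (add /rp 33): {"cx":{"dpn":15,"gnx":[36,20,60,2,40],"xzy":{"ck":17,"n":45},"y":5},"k":[60,{"c":13,"tt":7},{"a":93,"k":43,"p":91,"q":36}],"mh":{"qfj":{"cc":52,"s":23,"u":35},"yy":{"cg":83,"k":40,"o":58,"qd":83}},"q":[{"by":20,"fj":31,"k":28},[27,19,81,50,1,45]],"rp":33}
After op 15 (add /q/1/3 73): {"cx":{"dpn":15,"gnx":[36,20,60,2,40],"xzy":{"ck":17,"n":45},"y":5},"k":[60,{"c":13,"tt":7},{"a":93,"k":43,"p":91,"q":36}],"mh":{"qfj":{"cc":52,"s":23,"u":35},"yy":{"cg":83,"k":40,"o":58,"qd":83}},"q":[{"by":20,"fj":31,"k":28},[27,19,81,73,50,1,45]],"rp":33}
Value at /q/0/by: 20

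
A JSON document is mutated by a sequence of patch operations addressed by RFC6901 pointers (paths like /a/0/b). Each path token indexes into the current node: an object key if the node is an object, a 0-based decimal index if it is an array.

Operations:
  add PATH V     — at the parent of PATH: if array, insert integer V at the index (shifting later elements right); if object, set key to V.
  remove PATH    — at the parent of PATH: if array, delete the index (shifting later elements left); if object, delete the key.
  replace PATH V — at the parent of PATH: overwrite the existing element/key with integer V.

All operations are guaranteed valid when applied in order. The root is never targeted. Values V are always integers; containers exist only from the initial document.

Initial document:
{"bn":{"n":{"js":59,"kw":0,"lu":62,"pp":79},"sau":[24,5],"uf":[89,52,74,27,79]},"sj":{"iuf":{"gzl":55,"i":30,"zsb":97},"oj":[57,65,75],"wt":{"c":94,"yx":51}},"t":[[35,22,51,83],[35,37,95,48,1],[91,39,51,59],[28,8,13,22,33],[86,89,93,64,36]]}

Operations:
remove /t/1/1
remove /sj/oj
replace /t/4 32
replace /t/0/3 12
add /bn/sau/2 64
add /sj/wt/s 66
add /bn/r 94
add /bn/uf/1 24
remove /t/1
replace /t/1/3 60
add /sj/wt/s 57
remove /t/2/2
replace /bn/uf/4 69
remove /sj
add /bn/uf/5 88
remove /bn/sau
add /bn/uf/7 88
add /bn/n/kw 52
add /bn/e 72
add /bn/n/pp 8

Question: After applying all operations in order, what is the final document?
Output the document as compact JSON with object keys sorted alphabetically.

After op 1 (remove /t/1/1): {"bn":{"n":{"js":59,"kw":0,"lu":62,"pp":79},"sau":[24,5],"uf":[89,52,74,27,79]},"sj":{"iuf":{"gzl":55,"i":30,"zsb":97},"oj":[57,65,75],"wt":{"c":94,"yx":51}},"t":[[35,22,51,83],[35,95,48,1],[91,39,51,59],[28,8,13,22,33],[86,89,93,64,36]]}
After op 2 (remove /sj/oj): {"bn":{"n":{"js":59,"kw":0,"lu":62,"pp":79},"sau":[24,5],"uf":[89,52,74,27,79]},"sj":{"iuf":{"gzl":55,"i":30,"zsb":97},"wt":{"c":94,"yx":51}},"t":[[35,22,51,83],[35,95,48,1],[91,39,51,59],[28,8,13,22,33],[86,89,93,64,36]]}
After op 3 (replace /t/4 32): {"bn":{"n":{"js":59,"kw":0,"lu":62,"pp":79},"sau":[24,5],"uf":[89,52,74,27,79]},"sj":{"iuf":{"gzl":55,"i":30,"zsb":97},"wt":{"c":94,"yx":51}},"t":[[35,22,51,83],[35,95,48,1],[91,39,51,59],[28,8,13,22,33],32]}
After op 4 (replace /t/0/3 12): {"bn":{"n":{"js":59,"kw":0,"lu":62,"pp":79},"sau":[24,5],"uf":[89,52,74,27,79]},"sj":{"iuf":{"gzl":55,"i":30,"zsb":97},"wt":{"c":94,"yx":51}},"t":[[35,22,51,12],[35,95,48,1],[91,39,51,59],[28,8,13,22,33],32]}
After op 5 (add /bn/sau/2 64): {"bn":{"n":{"js":59,"kw":0,"lu":62,"pp":79},"sau":[24,5,64],"uf":[89,52,74,27,79]},"sj":{"iuf":{"gzl":55,"i":30,"zsb":97},"wt":{"c":94,"yx":51}},"t":[[35,22,51,12],[35,95,48,1],[91,39,51,59],[28,8,13,22,33],32]}
After op 6 (add /sj/wt/s 66): {"bn":{"n":{"js":59,"kw":0,"lu":62,"pp":79},"sau":[24,5,64],"uf":[89,52,74,27,79]},"sj":{"iuf":{"gzl":55,"i":30,"zsb":97},"wt":{"c":94,"s":66,"yx":51}},"t":[[35,22,51,12],[35,95,48,1],[91,39,51,59],[28,8,13,22,33],32]}
After op 7 (add /bn/r 94): {"bn":{"n":{"js":59,"kw":0,"lu":62,"pp":79},"r":94,"sau":[24,5,64],"uf":[89,52,74,27,79]},"sj":{"iuf":{"gzl":55,"i":30,"zsb":97},"wt":{"c":94,"s":66,"yx":51}},"t":[[35,22,51,12],[35,95,48,1],[91,39,51,59],[28,8,13,22,33],32]}
After op 8 (add /bn/uf/1 24): {"bn":{"n":{"js":59,"kw":0,"lu":62,"pp":79},"r":94,"sau":[24,5,64],"uf":[89,24,52,74,27,79]},"sj":{"iuf":{"gzl":55,"i":30,"zsb":97},"wt":{"c":94,"s":66,"yx":51}},"t":[[35,22,51,12],[35,95,48,1],[91,39,51,59],[28,8,13,22,33],32]}
After op 9 (remove /t/1): {"bn":{"n":{"js":59,"kw":0,"lu":62,"pp":79},"r":94,"sau":[24,5,64],"uf":[89,24,52,74,27,79]},"sj":{"iuf":{"gzl":55,"i":30,"zsb":97},"wt":{"c":94,"s":66,"yx":51}},"t":[[35,22,51,12],[91,39,51,59],[28,8,13,22,33],32]}
After op 10 (replace /t/1/3 60): {"bn":{"n":{"js":59,"kw":0,"lu":62,"pp":79},"r":94,"sau":[24,5,64],"uf":[89,24,52,74,27,79]},"sj":{"iuf":{"gzl":55,"i":30,"zsb":97},"wt":{"c":94,"s":66,"yx":51}},"t":[[35,22,51,12],[91,39,51,60],[28,8,13,22,33],32]}
After op 11 (add /sj/wt/s 57): {"bn":{"n":{"js":59,"kw":0,"lu":62,"pp":79},"r":94,"sau":[24,5,64],"uf":[89,24,52,74,27,79]},"sj":{"iuf":{"gzl":55,"i":30,"zsb":97},"wt":{"c":94,"s":57,"yx":51}},"t":[[35,22,51,12],[91,39,51,60],[28,8,13,22,33],32]}
After op 12 (remove /t/2/2): {"bn":{"n":{"js":59,"kw":0,"lu":62,"pp":79},"r":94,"sau":[24,5,64],"uf":[89,24,52,74,27,79]},"sj":{"iuf":{"gzl":55,"i":30,"zsb":97},"wt":{"c":94,"s":57,"yx":51}},"t":[[35,22,51,12],[91,39,51,60],[28,8,22,33],32]}
After op 13 (replace /bn/uf/4 69): {"bn":{"n":{"js":59,"kw":0,"lu":62,"pp":79},"r":94,"sau":[24,5,64],"uf":[89,24,52,74,69,79]},"sj":{"iuf":{"gzl":55,"i":30,"zsb":97},"wt":{"c":94,"s":57,"yx":51}},"t":[[35,22,51,12],[91,39,51,60],[28,8,22,33],32]}
After op 14 (remove /sj): {"bn":{"n":{"js":59,"kw":0,"lu":62,"pp":79},"r":94,"sau":[24,5,64],"uf":[89,24,52,74,69,79]},"t":[[35,22,51,12],[91,39,51,60],[28,8,22,33],32]}
After op 15 (add /bn/uf/5 88): {"bn":{"n":{"js":59,"kw":0,"lu":62,"pp":79},"r":94,"sau":[24,5,64],"uf":[89,24,52,74,69,88,79]},"t":[[35,22,51,12],[91,39,51,60],[28,8,22,33],32]}
After op 16 (remove /bn/sau): {"bn":{"n":{"js":59,"kw":0,"lu":62,"pp":79},"r":94,"uf":[89,24,52,74,69,88,79]},"t":[[35,22,51,12],[91,39,51,60],[28,8,22,33],32]}
After op 17 (add /bn/uf/7 88): {"bn":{"n":{"js":59,"kw":0,"lu":62,"pp":79},"r":94,"uf":[89,24,52,74,69,88,79,88]},"t":[[35,22,51,12],[91,39,51,60],[28,8,22,33],32]}
After op 18 (add /bn/n/kw 52): {"bn":{"n":{"js":59,"kw":52,"lu":62,"pp":79},"r":94,"uf":[89,24,52,74,69,88,79,88]},"t":[[35,22,51,12],[91,39,51,60],[28,8,22,33],32]}
After op 19 (add /bn/e 72): {"bn":{"e":72,"n":{"js":59,"kw":52,"lu":62,"pp":79},"r":94,"uf":[89,24,52,74,69,88,79,88]},"t":[[35,22,51,12],[91,39,51,60],[28,8,22,33],32]}
After op 20 (add /bn/n/pp 8): {"bn":{"e":72,"n":{"js":59,"kw":52,"lu":62,"pp":8},"r":94,"uf":[89,24,52,74,69,88,79,88]},"t":[[35,22,51,12],[91,39,51,60],[28,8,22,33],32]}

Answer: {"bn":{"e":72,"n":{"js":59,"kw":52,"lu":62,"pp":8},"r":94,"uf":[89,24,52,74,69,88,79,88]},"t":[[35,22,51,12],[91,39,51,60],[28,8,22,33],32]}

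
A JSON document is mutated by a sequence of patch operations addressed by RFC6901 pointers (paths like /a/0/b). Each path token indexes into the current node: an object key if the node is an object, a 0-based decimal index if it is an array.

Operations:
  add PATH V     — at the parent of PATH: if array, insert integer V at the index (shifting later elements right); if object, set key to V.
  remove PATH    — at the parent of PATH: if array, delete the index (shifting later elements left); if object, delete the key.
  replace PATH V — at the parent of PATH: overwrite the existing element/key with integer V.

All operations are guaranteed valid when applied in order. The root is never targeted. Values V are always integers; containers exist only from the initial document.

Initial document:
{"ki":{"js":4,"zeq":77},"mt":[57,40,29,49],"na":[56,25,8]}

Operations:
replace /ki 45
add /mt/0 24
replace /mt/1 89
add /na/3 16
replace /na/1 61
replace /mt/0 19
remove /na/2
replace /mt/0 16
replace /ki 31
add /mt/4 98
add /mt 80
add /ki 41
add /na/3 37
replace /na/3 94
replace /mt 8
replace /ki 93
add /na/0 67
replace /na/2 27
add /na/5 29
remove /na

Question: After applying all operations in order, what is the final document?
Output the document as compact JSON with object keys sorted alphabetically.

After op 1 (replace /ki 45): {"ki":45,"mt":[57,40,29,49],"na":[56,25,8]}
After op 2 (add /mt/0 24): {"ki":45,"mt":[24,57,40,29,49],"na":[56,25,8]}
After op 3 (replace /mt/1 89): {"ki":45,"mt":[24,89,40,29,49],"na":[56,25,8]}
After op 4 (add /na/3 16): {"ki":45,"mt":[24,89,40,29,49],"na":[56,25,8,16]}
After op 5 (replace /na/1 61): {"ki":45,"mt":[24,89,40,29,49],"na":[56,61,8,16]}
After op 6 (replace /mt/0 19): {"ki":45,"mt":[19,89,40,29,49],"na":[56,61,8,16]}
After op 7 (remove /na/2): {"ki":45,"mt":[19,89,40,29,49],"na":[56,61,16]}
After op 8 (replace /mt/0 16): {"ki":45,"mt":[16,89,40,29,49],"na":[56,61,16]}
After op 9 (replace /ki 31): {"ki":31,"mt":[16,89,40,29,49],"na":[56,61,16]}
After op 10 (add /mt/4 98): {"ki":31,"mt":[16,89,40,29,98,49],"na":[56,61,16]}
After op 11 (add /mt 80): {"ki":31,"mt":80,"na":[56,61,16]}
After op 12 (add /ki 41): {"ki":41,"mt":80,"na":[56,61,16]}
After op 13 (add /na/3 37): {"ki":41,"mt":80,"na":[56,61,16,37]}
After op 14 (replace /na/3 94): {"ki":41,"mt":80,"na":[56,61,16,94]}
After op 15 (replace /mt 8): {"ki":41,"mt":8,"na":[56,61,16,94]}
After op 16 (replace /ki 93): {"ki":93,"mt":8,"na":[56,61,16,94]}
After op 17 (add /na/0 67): {"ki":93,"mt":8,"na":[67,56,61,16,94]}
After op 18 (replace /na/2 27): {"ki":93,"mt":8,"na":[67,56,27,16,94]}
After op 19 (add /na/5 29): {"ki":93,"mt":8,"na":[67,56,27,16,94,29]}
After op 20 (remove /na): {"ki":93,"mt":8}

Answer: {"ki":93,"mt":8}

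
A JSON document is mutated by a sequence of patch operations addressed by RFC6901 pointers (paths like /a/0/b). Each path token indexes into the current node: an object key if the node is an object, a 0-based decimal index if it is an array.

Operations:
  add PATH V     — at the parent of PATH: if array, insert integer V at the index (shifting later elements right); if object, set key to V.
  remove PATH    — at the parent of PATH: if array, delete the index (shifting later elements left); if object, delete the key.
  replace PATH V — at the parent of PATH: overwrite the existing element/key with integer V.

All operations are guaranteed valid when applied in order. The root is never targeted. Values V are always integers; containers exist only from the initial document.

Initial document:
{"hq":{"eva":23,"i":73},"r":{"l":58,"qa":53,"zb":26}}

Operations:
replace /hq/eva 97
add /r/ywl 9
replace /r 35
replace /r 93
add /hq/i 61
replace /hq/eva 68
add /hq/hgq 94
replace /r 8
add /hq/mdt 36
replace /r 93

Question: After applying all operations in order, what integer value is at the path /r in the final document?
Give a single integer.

After op 1 (replace /hq/eva 97): {"hq":{"eva":97,"i":73},"r":{"l":58,"qa":53,"zb":26}}
After op 2 (add /r/ywl 9): {"hq":{"eva":97,"i":73},"r":{"l":58,"qa":53,"ywl":9,"zb":26}}
After op 3 (replace /r 35): {"hq":{"eva":97,"i":73},"r":35}
After op 4 (replace /r 93): {"hq":{"eva":97,"i":73},"r":93}
After op 5 (add /hq/i 61): {"hq":{"eva":97,"i":61},"r":93}
After op 6 (replace /hq/eva 68): {"hq":{"eva":68,"i":61},"r":93}
After op 7 (add /hq/hgq 94): {"hq":{"eva":68,"hgq":94,"i":61},"r":93}
After op 8 (replace /r 8): {"hq":{"eva":68,"hgq":94,"i":61},"r":8}
After op 9 (add /hq/mdt 36): {"hq":{"eva":68,"hgq":94,"i":61,"mdt":36},"r":8}
After op 10 (replace /r 93): {"hq":{"eva":68,"hgq":94,"i":61,"mdt":36},"r":93}
Value at /r: 93

Answer: 93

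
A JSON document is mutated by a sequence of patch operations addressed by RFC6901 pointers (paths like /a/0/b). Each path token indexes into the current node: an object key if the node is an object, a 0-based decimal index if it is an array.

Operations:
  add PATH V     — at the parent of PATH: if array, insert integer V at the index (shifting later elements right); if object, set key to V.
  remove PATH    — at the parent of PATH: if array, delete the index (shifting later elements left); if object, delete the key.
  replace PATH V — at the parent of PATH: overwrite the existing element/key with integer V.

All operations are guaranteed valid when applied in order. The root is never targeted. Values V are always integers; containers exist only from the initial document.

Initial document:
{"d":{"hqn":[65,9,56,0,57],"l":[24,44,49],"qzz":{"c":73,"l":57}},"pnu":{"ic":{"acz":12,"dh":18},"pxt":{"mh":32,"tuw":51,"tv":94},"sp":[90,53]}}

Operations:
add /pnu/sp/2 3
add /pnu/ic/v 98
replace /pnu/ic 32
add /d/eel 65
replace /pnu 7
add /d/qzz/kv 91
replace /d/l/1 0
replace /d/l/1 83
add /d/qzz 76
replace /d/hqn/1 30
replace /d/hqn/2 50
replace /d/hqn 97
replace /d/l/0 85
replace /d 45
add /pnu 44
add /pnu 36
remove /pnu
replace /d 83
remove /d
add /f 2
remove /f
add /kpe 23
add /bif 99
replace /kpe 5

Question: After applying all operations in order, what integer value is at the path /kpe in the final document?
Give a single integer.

Answer: 5

Derivation:
After op 1 (add /pnu/sp/2 3): {"d":{"hqn":[65,9,56,0,57],"l":[24,44,49],"qzz":{"c":73,"l":57}},"pnu":{"ic":{"acz":12,"dh":18},"pxt":{"mh":32,"tuw":51,"tv":94},"sp":[90,53,3]}}
After op 2 (add /pnu/ic/v 98): {"d":{"hqn":[65,9,56,0,57],"l":[24,44,49],"qzz":{"c":73,"l":57}},"pnu":{"ic":{"acz":12,"dh":18,"v":98},"pxt":{"mh":32,"tuw":51,"tv":94},"sp":[90,53,3]}}
After op 3 (replace /pnu/ic 32): {"d":{"hqn":[65,9,56,0,57],"l":[24,44,49],"qzz":{"c":73,"l":57}},"pnu":{"ic":32,"pxt":{"mh":32,"tuw":51,"tv":94},"sp":[90,53,3]}}
After op 4 (add /d/eel 65): {"d":{"eel":65,"hqn":[65,9,56,0,57],"l":[24,44,49],"qzz":{"c":73,"l":57}},"pnu":{"ic":32,"pxt":{"mh":32,"tuw":51,"tv":94},"sp":[90,53,3]}}
After op 5 (replace /pnu 7): {"d":{"eel":65,"hqn":[65,9,56,0,57],"l":[24,44,49],"qzz":{"c":73,"l":57}},"pnu":7}
After op 6 (add /d/qzz/kv 91): {"d":{"eel":65,"hqn":[65,9,56,0,57],"l":[24,44,49],"qzz":{"c":73,"kv":91,"l":57}},"pnu":7}
After op 7 (replace /d/l/1 0): {"d":{"eel":65,"hqn":[65,9,56,0,57],"l":[24,0,49],"qzz":{"c":73,"kv":91,"l":57}},"pnu":7}
After op 8 (replace /d/l/1 83): {"d":{"eel":65,"hqn":[65,9,56,0,57],"l":[24,83,49],"qzz":{"c":73,"kv":91,"l":57}},"pnu":7}
After op 9 (add /d/qzz 76): {"d":{"eel":65,"hqn":[65,9,56,0,57],"l":[24,83,49],"qzz":76},"pnu":7}
After op 10 (replace /d/hqn/1 30): {"d":{"eel":65,"hqn":[65,30,56,0,57],"l":[24,83,49],"qzz":76},"pnu":7}
After op 11 (replace /d/hqn/2 50): {"d":{"eel":65,"hqn":[65,30,50,0,57],"l":[24,83,49],"qzz":76},"pnu":7}
After op 12 (replace /d/hqn 97): {"d":{"eel":65,"hqn":97,"l":[24,83,49],"qzz":76},"pnu":7}
After op 13 (replace /d/l/0 85): {"d":{"eel":65,"hqn":97,"l":[85,83,49],"qzz":76},"pnu":7}
After op 14 (replace /d 45): {"d":45,"pnu":7}
After op 15 (add /pnu 44): {"d":45,"pnu":44}
After op 16 (add /pnu 36): {"d":45,"pnu":36}
After op 17 (remove /pnu): {"d":45}
After op 18 (replace /d 83): {"d":83}
After op 19 (remove /d): {}
After op 20 (add /f 2): {"f":2}
After op 21 (remove /f): {}
After op 22 (add /kpe 23): {"kpe":23}
After op 23 (add /bif 99): {"bif":99,"kpe":23}
After op 24 (replace /kpe 5): {"bif":99,"kpe":5}
Value at /kpe: 5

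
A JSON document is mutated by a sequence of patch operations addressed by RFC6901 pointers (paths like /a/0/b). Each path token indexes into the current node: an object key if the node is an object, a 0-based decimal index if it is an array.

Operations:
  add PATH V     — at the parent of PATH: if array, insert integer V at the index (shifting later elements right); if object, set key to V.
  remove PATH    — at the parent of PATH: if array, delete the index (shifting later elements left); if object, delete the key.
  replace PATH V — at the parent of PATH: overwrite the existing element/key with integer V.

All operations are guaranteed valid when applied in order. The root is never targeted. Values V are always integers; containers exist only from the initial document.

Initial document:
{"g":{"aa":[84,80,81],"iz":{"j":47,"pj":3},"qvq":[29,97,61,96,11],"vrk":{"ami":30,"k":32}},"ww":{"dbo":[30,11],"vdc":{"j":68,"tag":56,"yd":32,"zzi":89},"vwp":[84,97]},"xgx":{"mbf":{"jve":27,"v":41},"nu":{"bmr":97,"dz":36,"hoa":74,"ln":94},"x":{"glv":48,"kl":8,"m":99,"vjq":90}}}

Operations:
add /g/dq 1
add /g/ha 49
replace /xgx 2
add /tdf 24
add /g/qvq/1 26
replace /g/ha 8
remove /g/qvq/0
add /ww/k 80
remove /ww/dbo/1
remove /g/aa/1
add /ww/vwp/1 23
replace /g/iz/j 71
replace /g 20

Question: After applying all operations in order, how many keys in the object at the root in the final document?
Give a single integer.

Answer: 4

Derivation:
After op 1 (add /g/dq 1): {"g":{"aa":[84,80,81],"dq":1,"iz":{"j":47,"pj":3},"qvq":[29,97,61,96,11],"vrk":{"ami":30,"k":32}},"ww":{"dbo":[30,11],"vdc":{"j":68,"tag":56,"yd":32,"zzi":89},"vwp":[84,97]},"xgx":{"mbf":{"jve":27,"v":41},"nu":{"bmr":97,"dz":36,"hoa":74,"ln":94},"x":{"glv":48,"kl":8,"m":99,"vjq":90}}}
After op 2 (add /g/ha 49): {"g":{"aa":[84,80,81],"dq":1,"ha":49,"iz":{"j":47,"pj":3},"qvq":[29,97,61,96,11],"vrk":{"ami":30,"k":32}},"ww":{"dbo":[30,11],"vdc":{"j":68,"tag":56,"yd":32,"zzi":89},"vwp":[84,97]},"xgx":{"mbf":{"jve":27,"v":41},"nu":{"bmr":97,"dz":36,"hoa":74,"ln":94},"x":{"glv":48,"kl":8,"m":99,"vjq":90}}}
After op 3 (replace /xgx 2): {"g":{"aa":[84,80,81],"dq":1,"ha":49,"iz":{"j":47,"pj":3},"qvq":[29,97,61,96,11],"vrk":{"ami":30,"k":32}},"ww":{"dbo":[30,11],"vdc":{"j":68,"tag":56,"yd":32,"zzi":89},"vwp":[84,97]},"xgx":2}
After op 4 (add /tdf 24): {"g":{"aa":[84,80,81],"dq":1,"ha":49,"iz":{"j":47,"pj":3},"qvq":[29,97,61,96,11],"vrk":{"ami":30,"k":32}},"tdf":24,"ww":{"dbo":[30,11],"vdc":{"j":68,"tag":56,"yd":32,"zzi":89},"vwp":[84,97]},"xgx":2}
After op 5 (add /g/qvq/1 26): {"g":{"aa":[84,80,81],"dq":1,"ha":49,"iz":{"j":47,"pj":3},"qvq":[29,26,97,61,96,11],"vrk":{"ami":30,"k":32}},"tdf":24,"ww":{"dbo":[30,11],"vdc":{"j":68,"tag":56,"yd":32,"zzi":89},"vwp":[84,97]},"xgx":2}
After op 6 (replace /g/ha 8): {"g":{"aa":[84,80,81],"dq":1,"ha":8,"iz":{"j":47,"pj":3},"qvq":[29,26,97,61,96,11],"vrk":{"ami":30,"k":32}},"tdf":24,"ww":{"dbo":[30,11],"vdc":{"j":68,"tag":56,"yd":32,"zzi":89},"vwp":[84,97]},"xgx":2}
After op 7 (remove /g/qvq/0): {"g":{"aa":[84,80,81],"dq":1,"ha":8,"iz":{"j":47,"pj":3},"qvq":[26,97,61,96,11],"vrk":{"ami":30,"k":32}},"tdf":24,"ww":{"dbo":[30,11],"vdc":{"j":68,"tag":56,"yd":32,"zzi":89},"vwp":[84,97]},"xgx":2}
After op 8 (add /ww/k 80): {"g":{"aa":[84,80,81],"dq":1,"ha":8,"iz":{"j":47,"pj":3},"qvq":[26,97,61,96,11],"vrk":{"ami":30,"k":32}},"tdf":24,"ww":{"dbo":[30,11],"k":80,"vdc":{"j":68,"tag":56,"yd":32,"zzi":89},"vwp":[84,97]},"xgx":2}
After op 9 (remove /ww/dbo/1): {"g":{"aa":[84,80,81],"dq":1,"ha":8,"iz":{"j":47,"pj":3},"qvq":[26,97,61,96,11],"vrk":{"ami":30,"k":32}},"tdf":24,"ww":{"dbo":[30],"k":80,"vdc":{"j":68,"tag":56,"yd":32,"zzi":89},"vwp":[84,97]},"xgx":2}
After op 10 (remove /g/aa/1): {"g":{"aa":[84,81],"dq":1,"ha":8,"iz":{"j":47,"pj":3},"qvq":[26,97,61,96,11],"vrk":{"ami":30,"k":32}},"tdf":24,"ww":{"dbo":[30],"k":80,"vdc":{"j":68,"tag":56,"yd":32,"zzi":89},"vwp":[84,97]},"xgx":2}
After op 11 (add /ww/vwp/1 23): {"g":{"aa":[84,81],"dq":1,"ha":8,"iz":{"j":47,"pj":3},"qvq":[26,97,61,96,11],"vrk":{"ami":30,"k":32}},"tdf":24,"ww":{"dbo":[30],"k":80,"vdc":{"j":68,"tag":56,"yd":32,"zzi":89},"vwp":[84,23,97]},"xgx":2}
After op 12 (replace /g/iz/j 71): {"g":{"aa":[84,81],"dq":1,"ha":8,"iz":{"j":71,"pj":3},"qvq":[26,97,61,96,11],"vrk":{"ami":30,"k":32}},"tdf":24,"ww":{"dbo":[30],"k":80,"vdc":{"j":68,"tag":56,"yd":32,"zzi":89},"vwp":[84,23,97]},"xgx":2}
After op 13 (replace /g 20): {"g":20,"tdf":24,"ww":{"dbo":[30],"k":80,"vdc":{"j":68,"tag":56,"yd":32,"zzi":89},"vwp":[84,23,97]},"xgx":2}
Size at the root: 4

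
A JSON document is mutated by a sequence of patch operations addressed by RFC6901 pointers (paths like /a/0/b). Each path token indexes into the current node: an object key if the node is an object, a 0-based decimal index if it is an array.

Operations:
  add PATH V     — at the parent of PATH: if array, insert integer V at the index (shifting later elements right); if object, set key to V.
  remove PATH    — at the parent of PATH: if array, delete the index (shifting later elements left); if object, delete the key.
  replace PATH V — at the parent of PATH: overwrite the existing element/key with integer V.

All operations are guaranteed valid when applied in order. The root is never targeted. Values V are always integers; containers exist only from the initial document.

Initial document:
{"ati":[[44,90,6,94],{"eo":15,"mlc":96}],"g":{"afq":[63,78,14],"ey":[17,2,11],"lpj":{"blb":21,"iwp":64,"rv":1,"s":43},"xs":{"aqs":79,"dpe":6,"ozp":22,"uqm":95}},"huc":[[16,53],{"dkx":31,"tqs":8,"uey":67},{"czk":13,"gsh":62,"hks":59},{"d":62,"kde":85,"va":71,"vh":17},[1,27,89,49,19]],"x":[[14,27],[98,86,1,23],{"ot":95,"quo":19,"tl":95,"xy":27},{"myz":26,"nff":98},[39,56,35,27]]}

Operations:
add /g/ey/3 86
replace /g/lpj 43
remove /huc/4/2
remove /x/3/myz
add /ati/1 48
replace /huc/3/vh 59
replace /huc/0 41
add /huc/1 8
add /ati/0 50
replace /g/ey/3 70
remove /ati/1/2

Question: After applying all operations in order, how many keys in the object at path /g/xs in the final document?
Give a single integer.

After op 1 (add /g/ey/3 86): {"ati":[[44,90,6,94],{"eo":15,"mlc":96}],"g":{"afq":[63,78,14],"ey":[17,2,11,86],"lpj":{"blb":21,"iwp":64,"rv":1,"s":43},"xs":{"aqs":79,"dpe":6,"ozp":22,"uqm":95}},"huc":[[16,53],{"dkx":31,"tqs":8,"uey":67},{"czk":13,"gsh":62,"hks":59},{"d":62,"kde":85,"va":71,"vh":17},[1,27,89,49,19]],"x":[[14,27],[98,86,1,23],{"ot":95,"quo":19,"tl":95,"xy":27},{"myz":26,"nff":98},[39,56,35,27]]}
After op 2 (replace /g/lpj 43): {"ati":[[44,90,6,94],{"eo":15,"mlc":96}],"g":{"afq":[63,78,14],"ey":[17,2,11,86],"lpj":43,"xs":{"aqs":79,"dpe":6,"ozp":22,"uqm":95}},"huc":[[16,53],{"dkx":31,"tqs":8,"uey":67},{"czk":13,"gsh":62,"hks":59},{"d":62,"kde":85,"va":71,"vh":17},[1,27,89,49,19]],"x":[[14,27],[98,86,1,23],{"ot":95,"quo":19,"tl":95,"xy":27},{"myz":26,"nff":98},[39,56,35,27]]}
After op 3 (remove /huc/4/2): {"ati":[[44,90,6,94],{"eo":15,"mlc":96}],"g":{"afq":[63,78,14],"ey":[17,2,11,86],"lpj":43,"xs":{"aqs":79,"dpe":6,"ozp":22,"uqm":95}},"huc":[[16,53],{"dkx":31,"tqs":8,"uey":67},{"czk":13,"gsh":62,"hks":59},{"d":62,"kde":85,"va":71,"vh":17},[1,27,49,19]],"x":[[14,27],[98,86,1,23],{"ot":95,"quo":19,"tl":95,"xy":27},{"myz":26,"nff":98},[39,56,35,27]]}
After op 4 (remove /x/3/myz): {"ati":[[44,90,6,94],{"eo":15,"mlc":96}],"g":{"afq":[63,78,14],"ey":[17,2,11,86],"lpj":43,"xs":{"aqs":79,"dpe":6,"ozp":22,"uqm":95}},"huc":[[16,53],{"dkx":31,"tqs":8,"uey":67},{"czk":13,"gsh":62,"hks":59},{"d":62,"kde":85,"va":71,"vh":17},[1,27,49,19]],"x":[[14,27],[98,86,1,23],{"ot":95,"quo":19,"tl":95,"xy":27},{"nff":98},[39,56,35,27]]}
After op 5 (add /ati/1 48): {"ati":[[44,90,6,94],48,{"eo":15,"mlc":96}],"g":{"afq":[63,78,14],"ey":[17,2,11,86],"lpj":43,"xs":{"aqs":79,"dpe":6,"ozp":22,"uqm":95}},"huc":[[16,53],{"dkx":31,"tqs":8,"uey":67},{"czk":13,"gsh":62,"hks":59},{"d":62,"kde":85,"va":71,"vh":17},[1,27,49,19]],"x":[[14,27],[98,86,1,23],{"ot":95,"quo":19,"tl":95,"xy":27},{"nff":98},[39,56,35,27]]}
After op 6 (replace /huc/3/vh 59): {"ati":[[44,90,6,94],48,{"eo":15,"mlc":96}],"g":{"afq":[63,78,14],"ey":[17,2,11,86],"lpj":43,"xs":{"aqs":79,"dpe":6,"ozp":22,"uqm":95}},"huc":[[16,53],{"dkx":31,"tqs":8,"uey":67},{"czk":13,"gsh":62,"hks":59},{"d":62,"kde":85,"va":71,"vh":59},[1,27,49,19]],"x":[[14,27],[98,86,1,23],{"ot":95,"quo":19,"tl":95,"xy":27},{"nff":98},[39,56,35,27]]}
After op 7 (replace /huc/0 41): {"ati":[[44,90,6,94],48,{"eo":15,"mlc":96}],"g":{"afq":[63,78,14],"ey":[17,2,11,86],"lpj":43,"xs":{"aqs":79,"dpe":6,"ozp":22,"uqm":95}},"huc":[41,{"dkx":31,"tqs":8,"uey":67},{"czk":13,"gsh":62,"hks":59},{"d":62,"kde":85,"va":71,"vh":59},[1,27,49,19]],"x":[[14,27],[98,86,1,23],{"ot":95,"quo":19,"tl":95,"xy":27},{"nff":98},[39,56,35,27]]}
After op 8 (add /huc/1 8): {"ati":[[44,90,6,94],48,{"eo":15,"mlc":96}],"g":{"afq":[63,78,14],"ey":[17,2,11,86],"lpj":43,"xs":{"aqs":79,"dpe":6,"ozp":22,"uqm":95}},"huc":[41,8,{"dkx":31,"tqs":8,"uey":67},{"czk":13,"gsh":62,"hks":59},{"d":62,"kde":85,"va":71,"vh":59},[1,27,49,19]],"x":[[14,27],[98,86,1,23],{"ot":95,"quo":19,"tl":95,"xy":27},{"nff":98},[39,56,35,27]]}
After op 9 (add /ati/0 50): {"ati":[50,[44,90,6,94],48,{"eo":15,"mlc":96}],"g":{"afq":[63,78,14],"ey":[17,2,11,86],"lpj":43,"xs":{"aqs":79,"dpe":6,"ozp":22,"uqm":95}},"huc":[41,8,{"dkx":31,"tqs":8,"uey":67},{"czk":13,"gsh":62,"hks":59},{"d":62,"kde":85,"va":71,"vh":59},[1,27,49,19]],"x":[[14,27],[98,86,1,23],{"ot":95,"quo":19,"tl":95,"xy":27},{"nff":98},[39,56,35,27]]}
After op 10 (replace /g/ey/3 70): {"ati":[50,[44,90,6,94],48,{"eo":15,"mlc":96}],"g":{"afq":[63,78,14],"ey":[17,2,11,70],"lpj":43,"xs":{"aqs":79,"dpe":6,"ozp":22,"uqm":95}},"huc":[41,8,{"dkx":31,"tqs":8,"uey":67},{"czk":13,"gsh":62,"hks":59},{"d":62,"kde":85,"va":71,"vh":59},[1,27,49,19]],"x":[[14,27],[98,86,1,23],{"ot":95,"quo":19,"tl":95,"xy":27},{"nff":98},[39,56,35,27]]}
After op 11 (remove /ati/1/2): {"ati":[50,[44,90,94],48,{"eo":15,"mlc":96}],"g":{"afq":[63,78,14],"ey":[17,2,11,70],"lpj":43,"xs":{"aqs":79,"dpe":6,"ozp":22,"uqm":95}},"huc":[41,8,{"dkx":31,"tqs":8,"uey":67},{"czk":13,"gsh":62,"hks":59},{"d":62,"kde":85,"va":71,"vh":59},[1,27,49,19]],"x":[[14,27],[98,86,1,23],{"ot":95,"quo":19,"tl":95,"xy":27},{"nff":98},[39,56,35,27]]}
Size at path /g/xs: 4

Answer: 4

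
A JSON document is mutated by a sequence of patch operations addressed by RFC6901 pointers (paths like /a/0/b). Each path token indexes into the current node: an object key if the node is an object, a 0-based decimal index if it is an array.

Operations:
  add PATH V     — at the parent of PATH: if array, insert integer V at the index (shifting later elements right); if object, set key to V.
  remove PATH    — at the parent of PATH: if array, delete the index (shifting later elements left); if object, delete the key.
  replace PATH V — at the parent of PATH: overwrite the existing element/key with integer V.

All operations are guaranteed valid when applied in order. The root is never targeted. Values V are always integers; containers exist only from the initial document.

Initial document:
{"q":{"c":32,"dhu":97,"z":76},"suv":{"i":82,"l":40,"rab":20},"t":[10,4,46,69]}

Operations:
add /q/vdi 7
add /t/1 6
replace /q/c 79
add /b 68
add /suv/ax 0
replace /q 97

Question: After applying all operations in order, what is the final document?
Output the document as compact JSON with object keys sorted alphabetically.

Answer: {"b":68,"q":97,"suv":{"ax":0,"i":82,"l":40,"rab":20},"t":[10,6,4,46,69]}

Derivation:
After op 1 (add /q/vdi 7): {"q":{"c":32,"dhu":97,"vdi":7,"z":76},"suv":{"i":82,"l":40,"rab":20},"t":[10,4,46,69]}
After op 2 (add /t/1 6): {"q":{"c":32,"dhu":97,"vdi":7,"z":76},"suv":{"i":82,"l":40,"rab":20},"t":[10,6,4,46,69]}
After op 3 (replace /q/c 79): {"q":{"c":79,"dhu":97,"vdi":7,"z":76},"suv":{"i":82,"l":40,"rab":20},"t":[10,6,4,46,69]}
After op 4 (add /b 68): {"b":68,"q":{"c":79,"dhu":97,"vdi":7,"z":76},"suv":{"i":82,"l":40,"rab":20},"t":[10,6,4,46,69]}
After op 5 (add /suv/ax 0): {"b":68,"q":{"c":79,"dhu":97,"vdi":7,"z":76},"suv":{"ax":0,"i":82,"l":40,"rab":20},"t":[10,6,4,46,69]}
After op 6 (replace /q 97): {"b":68,"q":97,"suv":{"ax":0,"i":82,"l":40,"rab":20},"t":[10,6,4,46,69]}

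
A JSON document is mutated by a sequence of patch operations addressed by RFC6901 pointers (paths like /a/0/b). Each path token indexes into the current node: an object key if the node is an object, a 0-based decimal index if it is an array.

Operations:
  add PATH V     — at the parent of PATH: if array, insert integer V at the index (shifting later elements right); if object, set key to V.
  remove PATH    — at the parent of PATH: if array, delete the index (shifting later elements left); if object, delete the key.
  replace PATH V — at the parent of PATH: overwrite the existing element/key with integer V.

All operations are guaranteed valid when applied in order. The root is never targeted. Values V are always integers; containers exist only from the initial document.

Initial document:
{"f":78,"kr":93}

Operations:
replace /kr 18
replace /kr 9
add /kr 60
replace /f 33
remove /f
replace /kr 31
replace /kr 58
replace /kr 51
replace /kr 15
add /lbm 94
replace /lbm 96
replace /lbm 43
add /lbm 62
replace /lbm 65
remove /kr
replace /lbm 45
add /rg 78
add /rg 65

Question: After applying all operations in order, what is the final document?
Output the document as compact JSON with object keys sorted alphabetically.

After op 1 (replace /kr 18): {"f":78,"kr":18}
After op 2 (replace /kr 9): {"f":78,"kr":9}
After op 3 (add /kr 60): {"f":78,"kr":60}
After op 4 (replace /f 33): {"f":33,"kr":60}
After op 5 (remove /f): {"kr":60}
After op 6 (replace /kr 31): {"kr":31}
After op 7 (replace /kr 58): {"kr":58}
After op 8 (replace /kr 51): {"kr":51}
After op 9 (replace /kr 15): {"kr":15}
After op 10 (add /lbm 94): {"kr":15,"lbm":94}
After op 11 (replace /lbm 96): {"kr":15,"lbm":96}
After op 12 (replace /lbm 43): {"kr":15,"lbm":43}
After op 13 (add /lbm 62): {"kr":15,"lbm":62}
After op 14 (replace /lbm 65): {"kr":15,"lbm":65}
After op 15 (remove /kr): {"lbm":65}
After op 16 (replace /lbm 45): {"lbm":45}
After op 17 (add /rg 78): {"lbm":45,"rg":78}
After op 18 (add /rg 65): {"lbm":45,"rg":65}

Answer: {"lbm":45,"rg":65}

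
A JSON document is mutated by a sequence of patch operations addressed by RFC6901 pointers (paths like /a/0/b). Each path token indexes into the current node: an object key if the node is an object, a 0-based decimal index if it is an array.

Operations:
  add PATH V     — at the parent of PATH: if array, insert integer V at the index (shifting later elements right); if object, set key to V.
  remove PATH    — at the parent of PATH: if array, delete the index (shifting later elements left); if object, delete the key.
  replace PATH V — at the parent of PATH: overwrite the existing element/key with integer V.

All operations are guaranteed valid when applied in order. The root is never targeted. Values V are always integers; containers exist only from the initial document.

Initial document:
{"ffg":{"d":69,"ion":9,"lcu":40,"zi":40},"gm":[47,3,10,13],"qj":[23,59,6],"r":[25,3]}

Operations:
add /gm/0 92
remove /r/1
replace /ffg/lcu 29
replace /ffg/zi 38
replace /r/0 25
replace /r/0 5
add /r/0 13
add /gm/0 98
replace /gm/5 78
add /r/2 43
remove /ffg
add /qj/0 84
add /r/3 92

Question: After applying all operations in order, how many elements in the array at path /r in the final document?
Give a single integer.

Answer: 4

Derivation:
After op 1 (add /gm/0 92): {"ffg":{"d":69,"ion":9,"lcu":40,"zi":40},"gm":[92,47,3,10,13],"qj":[23,59,6],"r":[25,3]}
After op 2 (remove /r/1): {"ffg":{"d":69,"ion":9,"lcu":40,"zi":40},"gm":[92,47,3,10,13],"qj":[23,59,6],"r":[25]}
After op 3 (replace /ffg/lcu 29): {"ffg":{"d":69,"ion":9,"lcu":29,"zi":40},"gm":[92,47,3,10,13],"qj":[23,59,6],"r":[25]}
After op 4 (replace /ffg/zi 38): {"ffg":{"d":69,"ion":9,"lcu":29,"zi":38},"gm":[92,47,3,10,13],"qj":[23,59,6],"r":[25]}
After op 5 (replace /r/0 25): {"ffg":{"d":69,"ion":9,"lcu":29,"zi":38},"gm":[92,47,3,10,13],"qj":[23,59,6],"r":[25]}
After op 6 (replace /r/0 5): {"ffg":{"d":69,"ion":9,"lcu":29,"zi":38},"gm":[92,47,3,10,13],"qj":[23,59,6],"r":[5]}
After op 7 (add /r/0 13): {"ffg":{"d":69,"ion":9,"lcu":29,"zi":38},"gm":[92,47,3,10,13],"qj":[23,59,6],"r":[13,5]}
After op 8 (add /gm/0 98): {"ffg":{"d":69,"ion":9,"lcu":29,"zi":38},"gm":[98,92,47,3,10,13],"qj":[23,59,6],"r":[13,5]}
After op 9 (replace /gm/5 78): {"ffg":{"d":69,"ion":9,"lcu":29,"zi":38},"gm":[98,92,47,3,10,78],"qj":[23,59,6],"r":[13,5]}
After op 10 (add /r/2 43): {"ffg":{"d":69,"ion":9,"lcu":29,"zi":38},"gm":[98,92,47,3,10,78],"qj":[23,59,6],"r":[13,5,43]}
After op 11 (remove /ffg): {"gm":[98,92,47,3,10,78],"qj":[23,59,6],"r":[13,5,43]}
After op 12 (add /qj/0 84): {"gm":[98,92,47,3,10,78],"qj":[84,23,59,6],"r":[13,5,43]}
After op 13 (add /r/3 92): {"gm":[98,92,47,3,10,78],"qj":[84,23,59,6],"r":[13,5,43,92]}
Size at path /r: 4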